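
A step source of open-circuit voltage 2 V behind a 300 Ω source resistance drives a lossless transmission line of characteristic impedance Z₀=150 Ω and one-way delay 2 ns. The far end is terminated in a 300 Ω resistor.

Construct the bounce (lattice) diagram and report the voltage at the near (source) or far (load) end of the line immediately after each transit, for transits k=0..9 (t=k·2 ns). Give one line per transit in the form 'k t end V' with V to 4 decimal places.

0 0 source 0.6667
1 2 load 0.8889
2 4 source 0.9630
3 6 load 0.9877
4 8 source 0.9959
5 10 load 0.9986
6 12 source 0.9995
7 14 load 0.9998
8 16 source 0.9999
9 18 load 1.0000

Γ_L=0.333333, Γ_S=0.333333; launch V₁=2·150/450=0.666667
k=0 src: V=0.6667
k=1 load: inc=0.666667, refl=0.666667·0.333333=0.2222; V=0.000000+0.666667+0.222222=0.8889
k=2 src: inc=0.222222, refl=0.222222·0.333333=0.0741; V=0.666667+0.222222+0.074074=0.9630
k=3 load: inc=0.074074, refl=0.074074·0.333333=0.0247; V=0.888889+0.074074+0.024691=0.9877
k=4 src: inc=0.024691, refl=0.024691·0.333333=0.0082; V=0.962963+0.024691+0.008230=0.9959
k=5 load: inc=0.008230, refl=0.008230·0.333333=0.0027; V=0.987654+0.008230+0.002743=0.9986
k=6 src: inc=0.002743, refl=0.002743·0.333333=0.0009; V=0.995885+0.002743+0.000914=0.9995
k=7 load: inc=0.000914, refl=0.000914·0.333333=0.0003; V=0.998628+0.000914+0.000305=0.9998
k=8 src: inc=0.000305, refl=0.000305·0.333333=0.0001; V=0.999543+0.000305+0.000102=0.9999
k=9 load: inc=0.000102, refl=0.000102·0.333333=0.0000; V=0.999848+0.000102+0.000034=1.0000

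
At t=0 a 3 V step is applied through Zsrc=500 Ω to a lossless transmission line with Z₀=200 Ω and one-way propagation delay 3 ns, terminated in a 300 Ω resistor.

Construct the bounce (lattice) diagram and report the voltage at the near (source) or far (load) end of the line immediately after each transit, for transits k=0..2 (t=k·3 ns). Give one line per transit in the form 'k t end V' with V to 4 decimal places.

Γ_L=0.200000, Γ_S=0.428571; launch V₁=3·200/700=0.857143
k=0 src: V=0.8571
k=1 load: inc=0.857143, refl=0.857143·0.200000=0.1714; V=0.000000+0.857143+0.171429=1.0286
k=2 src: inc=0.171429, refl=0.171429·0.428571=0.0735; V=0.857143+0.171429+0.073469=1.1020

0 0 source 0.8571
1 3 load 1.0286
2 6 source 1.1020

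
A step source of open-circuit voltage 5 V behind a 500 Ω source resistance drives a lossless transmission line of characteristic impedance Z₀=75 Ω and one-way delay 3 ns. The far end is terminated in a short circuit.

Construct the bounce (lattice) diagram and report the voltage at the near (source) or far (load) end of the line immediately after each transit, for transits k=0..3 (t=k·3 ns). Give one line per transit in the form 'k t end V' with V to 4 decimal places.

Γ_L=-1.000000, Γ_S=0.739130; launch V₁=5·75/575=0.652174
k=0 src: V=0.6522
k=1 load: inc=0.652174, refl=0.652174·-1.000000=-0.6522; V=0.000000+0.652174+-0.652174=0.0000
k=2 src: inc=-0.652174, refl=-0.652174·0.739130=-0.4820; V=0.652174+-0.652174+-0.482042=-0.4820
k=3 load: inc=-0.482042, refl=-0.482042·-1.000000=0.4820; V=0.000000+-0.482042+0.482042=0.0000

0 0 source 0.6522
1 3 load 0.0000
2 6 source -0.4820
3 9 load 0.0000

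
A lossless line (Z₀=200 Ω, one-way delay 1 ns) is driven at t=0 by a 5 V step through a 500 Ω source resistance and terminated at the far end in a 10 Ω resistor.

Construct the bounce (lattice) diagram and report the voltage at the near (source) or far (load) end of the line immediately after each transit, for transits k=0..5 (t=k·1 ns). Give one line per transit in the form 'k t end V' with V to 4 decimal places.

Γ_L=-0.904762, Γ_S=0.428571; launch V₁=5·200/700=1.428571
k=0 src: V=1.4286
k=1 load: inc=1.428571, refl=1.428571·-0.904762=-1.2925; V=0.000000+1.428571+-1.292517=0.1361
k=2 src: inc=-1.292517, refl=-1.292517·0.428571=-0.5539; V=1.428571+-1.292517+-0.553936=-0.4179
k=3 load: inc=-0.553936, refl=-0.553936·-0.904762=0.5012; V=0.136054+-0.553936+0.501180=0.0833
k=4 src: inc=0.501180, refl=0.501180·0.428571=0.2148; V=-0.417881+0.501180+0.214791=0.2981
k=5 load: inc=0.214791, refl=0.214791·-0.904762=-0.1943; V=0.083299+0.214791+-0.194335=0.1038

0 0 source 1.4286
1 1 load 0.1361
2 2 source -0.4179
3 3 load 0.0833
4 4 source 0.2981
5 5 load 0.1038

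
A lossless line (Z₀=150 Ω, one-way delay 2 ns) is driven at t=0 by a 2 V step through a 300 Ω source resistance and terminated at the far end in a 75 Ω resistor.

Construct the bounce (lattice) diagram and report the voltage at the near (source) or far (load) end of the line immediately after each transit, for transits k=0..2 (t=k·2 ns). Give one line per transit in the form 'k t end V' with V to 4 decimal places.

0 0 source 0.6667
1 2 load 0.4444
2 4 source 0.3704

Γ_L=-0.333333, Γ_S=0.333333; launch V₁=2·150/450=0.666667
k=0 src: V=0.6667
k=1 load: inc=0.666667, refl=0.666667·-0.333333=-0.2222; V=0.000000+0.666667+-0.222222=0.4444
k=2 src: inc=-0.222222, refl=-0.222222·0.333333=-0.0741; V=0.666667+-0.222222+-0.074074=0.3704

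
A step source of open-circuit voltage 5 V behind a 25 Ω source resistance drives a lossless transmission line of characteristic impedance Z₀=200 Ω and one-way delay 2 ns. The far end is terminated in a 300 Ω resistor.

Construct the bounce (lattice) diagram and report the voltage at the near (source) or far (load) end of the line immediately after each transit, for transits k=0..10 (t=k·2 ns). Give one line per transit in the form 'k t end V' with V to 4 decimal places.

Γ_L=0.200000, Γ_S=-0.777778; launch V₁=5·200/225=4.444444
k=0 src: V=4.4444
k=1 load: inc=4.444444, refl=4.444444·0.200000=0.8889; V=0.000000+4.444444+0.888889=5.3333
k=2 src: inc=0.888889, refl=0.888889·-0.777778=-0.6914; V=4.444444+0.888889+-0.691358=4.6420
k=3 load: inc=-0.691358, refl=-0.691358·0.200000=-0.1383; V=5.333333+-0.691358+-0.138272=4.5037
k=4 src: inc=-0.138272, refl=-0.138272·-0.777778=0.1075; V=4.641975+-0.138272+0.107545=4.6112
k=5 load: inc=0.107545, refl=0.107545·0.200000=0.0215; V=4.503704+0.107545+0.021509=4.6328
k=6 src: inc=0.021509, refl=0.021509·-0.777778=-0.0167; V=4.611248+0.021509+-0.016729=4.6160
k=7 load: inc=-0.016729, refl=-0.016729·0.200000=-0.0033; V=4.632757+-0.016729+-0.003346=4.6127
k=8 src: inc=-0.003346, refl=-0.003346·-0.777778=0.0026; V=4.616028+-0.003346+0.002602=4.6153
k=9 load: inc=0.002602, refl=0.002602·0.200000=0.0005; V=4.612682+0.002602+0.000520=4.6158
k=10 src: inc=0.000520, refl=0.000520·-0.777778=-0.0004; V=4.615285+0.000520+-0.000405=4.6154

0 0 source 4.4444
1 2 load 5.3333
2 4 source 4.6420
3 6 load 4.5037
4 8 source 4.6112
5 10 load 4.6328
6 12 source 4.6160
7 14 load 4.6127
8 16 source 4.6153
9 18 load 4.6158
10 20 source 4.6154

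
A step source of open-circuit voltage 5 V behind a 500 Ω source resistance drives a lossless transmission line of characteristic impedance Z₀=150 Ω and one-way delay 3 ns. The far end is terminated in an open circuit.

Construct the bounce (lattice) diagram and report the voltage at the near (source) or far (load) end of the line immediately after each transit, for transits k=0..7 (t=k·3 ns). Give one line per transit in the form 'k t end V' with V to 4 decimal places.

0 0 source 1.1538
1 3 load 2.3077
2 6 source 2.9290
3 9 load 3.5503
4 12 source 3.8848
5 15 load 4.2194
6 18 source 4.3995
7 21 load 4.5797

Γ_L=1.000000, Γ_S=0.538462; launch V₁=5·150/650=1.153846
k=0 src: V=1.1538
k=1 load: inc=1.153846, refl=1.153846·1.000000=1.1538; V=0.000000+1.153846+1.153846=2.3077
k=2 src: inc=1.153846, refl=1.153846·0.538462=0.6213; V=1.153846+1.153846+0.621302=2.9290
k=3 load: inc=0.621302, refl=0.621302·1.000000=0.6213; V=2.307692+0.621302+0.621302=3.5503
k=4 src: inc=0.621302, refl=0.621302·0.538462=0.3345; V=2.928994+0.621302+0.334547=3.8848
k=5 load: inc=0.334547, refl=0.334547·1.000000=0.3345; V=3.550296+0.334547+0.334547=4.2194
k=6 src: inc=0.334547, refl=0.334547·0.538462=0.1801; V=3.884843+0.334547+0.180141=4.3995
k=7 load: inc=0.180141, refl=0.180141·1.000000=0.1801; V=4.219390+0.180141+0.180141=4.5797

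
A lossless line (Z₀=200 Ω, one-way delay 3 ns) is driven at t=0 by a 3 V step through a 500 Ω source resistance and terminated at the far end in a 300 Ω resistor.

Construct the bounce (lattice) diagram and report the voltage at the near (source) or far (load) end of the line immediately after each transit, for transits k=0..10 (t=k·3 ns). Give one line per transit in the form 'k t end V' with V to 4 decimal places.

0 0 source 0.8571
1 3 load 1.0286
2 6 source 1.1020
3 9 load 1.1167
4 12 source 1.1230
5 15 load 1.1243
6 18 source 1.1248
7 21 load 1.1249
8 24 source 1.1250
9 27 load 1.1250
10 30 source 1.1250

Γ_L=0.200000, Γ_S=0.428571; launch V₁=3·200/700=0.857143
k=0 src: V=0.8571
k=1 load: inc=0.857143, refl=0.857143·0.200000=0.1714; V=0.000000+0.857143+0.171429=1.0286
k=2 src: inc=0.171429, refl=0.171429·0.428571=0.0735; V=0.857143+0.171429+0.073469=1.1020
k=3 load: inc=0.073469, refl=0.073469·0.200000=0.0147; V=1.028571+0.073469+0.014694=1.1167
k=4 src: inc=0.014694, refl=0.014694·0.428571=0.0063; V=1.102041+0.014694+0.006297=1.1230
k=5 load: inc=0.006297, refl=0.006297·0.200000=0.0013; V=1.116735+0.006297+0.001259=1.1243
k=6 src: inc=0.001259, refl=0.001259·0.428571=0.0005; V=1.123032+0.001259+0.000540=1.1248
k=7 load: inc=0.000540, refl=0.000540·0.200000=0.0001; V=1.124292+0.000540+0.000108=1.1249
k=8 src: inc=0.000108, refl=0.000108·0.428571=0.0000; V=1.124831+0.000108+0.000046=1.1250
k=9 load: inc=0.000046, refl=0.000046·0.200000=0.0000; V=1.124939+0.000046+0.000009=1.1250
k=10 src: inc=0.000009, refl=0.000009·0.428571=0.0000; V=1.124986+0.000009+0.000004=1.1250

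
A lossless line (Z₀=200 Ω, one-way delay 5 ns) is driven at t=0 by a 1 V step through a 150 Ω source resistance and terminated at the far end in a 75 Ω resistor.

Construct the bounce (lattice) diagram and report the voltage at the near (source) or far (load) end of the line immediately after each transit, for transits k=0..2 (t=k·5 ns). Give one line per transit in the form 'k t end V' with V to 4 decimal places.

0 0 source 0.5714
1 5 load 0.3117
2 10 source 0.3488

Γ_L=-0.454545, Γ_S=-0.142857; launch V₁=1·200/350=0.571429
k=0 src: V=0.5714
k=1 load: inc=0.571429, refl=0.571429·-0.454545=-0.2597; V=0.000000+0.571429+-0.259740=0.3117
k=2 src: inc=-0.259740, refl=-0.259740·-0.142857=0.0371; V=0.571429+-0.259740+0.037106=0.3488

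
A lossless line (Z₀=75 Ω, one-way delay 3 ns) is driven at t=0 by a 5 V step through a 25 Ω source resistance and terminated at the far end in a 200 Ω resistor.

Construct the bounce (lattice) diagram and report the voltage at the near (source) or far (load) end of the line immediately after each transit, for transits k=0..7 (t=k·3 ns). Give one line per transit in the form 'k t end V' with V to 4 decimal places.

Γ_L=0.454545, Γ_S=-0.500000; launch V₁=5·75/100=3.750000
k=0 src: V=3.7500
k=1 load: inc=3.750000, refl=3.750000·0.454545=1.7045; V=0.000000+3.750000+1.704545=5.4545
k=2 src: inc=1.704545, refl=1.704545·-0.500000=-0.8523; V=3.750000+1.704545+-0.852273=4.6023
k=3 load: inc=-0.852273, refl=-0.852273·0.454545=-0.3874; V=5.454545+-0.852273+-0.387397=4.2149
k=4 src: inc=-0.387397, refl=-0.387397·-0.500000=0.1937; V=4.602273+-0.387397+0.193698=4.4086
k=5 load: inc=0.193698, refl=0.193698·0.454545=0.0880; V=4.214876+0.193698+0.088045=4.4966
k=6 src: inc=0.088045, refl=0.088045·-0.500000=-0.0440; V=4.408574+0.088045+-0.044022=4.4526
k=7 load: inc=-0.044022, refl=-0.044022·0.454545=-0.0200; V=4.496619+-0.044022+-0.020010=4.4326

0 0 source 3.7500
1 3 load 5.4545
2 6 source 4.6023
3 9 load 4.2149
4 12 source 4.4086
5 15 load 4.4966
6 18 source 4.4526
7 21 load 4.4326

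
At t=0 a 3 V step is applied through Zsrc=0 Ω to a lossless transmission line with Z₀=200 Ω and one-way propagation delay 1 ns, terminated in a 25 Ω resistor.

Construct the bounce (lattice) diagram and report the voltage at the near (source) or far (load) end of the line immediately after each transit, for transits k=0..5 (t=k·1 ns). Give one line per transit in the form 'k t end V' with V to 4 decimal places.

Γ_L=-0.777778, Γ_S=-1.000000; launch V₁=3·200/200=3.000000
k=0 src: V=3.0000
k=1 load: inc=3.000000, refl=3.000000·-0.777778=-2.3333; V=0.000000+3.000000+-2.333333=0.6667
k=2 src: inc=-2.333333, refl=-2.333333·-1.000000=2.3333; V=3.000000+-2.333333+2.333333=3.0000
k=3 load: inc=2.333333, refl=2.333333·-0.777778=-1.8148; V=0.666667+2.333333+-1.814815=1.1852
k=4 src: inc=-1.814815, refl=-1.814815·-1.000000=1.8148; V=3.000000+-1.814815+1.814815=3.0000
k=5 load: inc=1.814815, refl=1.814815·-0.777778=-1.4115; V=1.185185+1.814815+-1.411523=1.5885

0 0 source 3.0000
1 1 load 0.6667
2 2 source 3.0000
3 3 load 1.1852
4 4 source 3.0000
5 5 load 1.5885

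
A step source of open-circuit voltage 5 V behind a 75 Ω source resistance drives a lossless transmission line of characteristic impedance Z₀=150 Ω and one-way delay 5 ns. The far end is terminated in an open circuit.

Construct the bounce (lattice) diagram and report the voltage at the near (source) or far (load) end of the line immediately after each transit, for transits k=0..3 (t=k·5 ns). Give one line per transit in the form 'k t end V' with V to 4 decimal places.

Γ_L=1.000000, Γ_S=-0.333333; launch V₁=5·150/225=3.333333
k=0 src: V=3.3333
k=1 load: inc=3.333333, refl=3.333333·1.000000=3.3333; V=0.000000+3.333333+3.333333=6.6667
k=2 src: inc=3.333333, refl=3.333333·-0.333333=-1.1111; V=3.333333+3.333333+-1.111111=5.5556
k=3 load: inc=-1.111111, refl=-1.111111·1.000000=-1.1111; V=6.666667+-1.111111+-1.111111=4.4444

0 0 source 3.3333
1 5 load 6.6667
2 10 source 5.5556
3 15 load 4.4444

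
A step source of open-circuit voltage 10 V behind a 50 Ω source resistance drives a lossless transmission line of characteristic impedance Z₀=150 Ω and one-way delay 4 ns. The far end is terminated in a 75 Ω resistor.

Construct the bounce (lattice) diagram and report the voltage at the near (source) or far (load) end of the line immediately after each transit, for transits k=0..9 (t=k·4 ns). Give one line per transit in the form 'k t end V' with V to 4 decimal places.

0 0 source 7.5000
1 4 load 5.0000
2 8 source 6.2500
3 12 load 5.8333
4 16 source 6.0417
5 20 load 5.9722
6 24 source 6.0069
7 28 load 5.9954
8 32 source 6.0012
9 36 load 5.9992

Γ_L=-0.333333, Γ_S=-0.500000; launch V₁=10·150/200=7.500000
k=0 src: V=7.5000
k=1 load: inc=7.500000, refl=7.500000·-0.333333=-2.5000; V=0.000000+7.500000+-2.500000=5.0000
k=2 src: inc=-2.500000, refl=-2.500000·-0.500000=1.2500; V=7.500000+-2.500000+1.250000=6.2500
k=3 load: inc=1.250000, refl=1.250000·-0.333333=-0.4167; V=5.000000+1.250000+-0.416667=5.8333
k=4 src: inc=-0.416667, refl=-0.416667·-0.500000=0.2083; V=6.250000+-0.416667+0.208333=6.0417
k=5 load: inc=0.208333, refl=0.208333·-0.333333=-0.0694; V=5.833333+0.208333+-0.069444=5.9722
k=6 src: inc=-0.069444, refl=-0.069444·-0.500000=0.0347; V=6.041667+-0.069444+0.034722=6.0069
k=7 load: inc=0.034722, refl=0.034722·-0.333333=-0.0116; V=5.972222+0.034722+-0.011574=5.9954
k=8 src: inc=-0.011574, refl=-0.011574·-0.500000=0.0058; V=6.006944+-0.011574+0.005787=6.0012
k=9 load: inc=0.005787, refl=0.005787·-0.333333=-0.0019; V=5.995370+0.005787+-0.001929=5.9992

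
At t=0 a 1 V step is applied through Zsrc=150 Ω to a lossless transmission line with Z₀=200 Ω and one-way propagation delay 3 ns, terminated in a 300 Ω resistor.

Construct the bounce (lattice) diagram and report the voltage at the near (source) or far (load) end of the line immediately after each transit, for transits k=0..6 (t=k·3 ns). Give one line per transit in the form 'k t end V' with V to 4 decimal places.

Γ_L=0.200000, Γ_S=-0.142857; launch V₁=1·200/350=0.571429
k=0 src: V=0.5714
k=1 load: inc=0.571429, refl=0.571429·0.200000=0.1143; V=0.000000+0.571429+0.114286=0.6857
k=2 src: inc=0.114286, refl=0.114286·-0.142857=-0.0163; V=0.571429+0.114286+-0.016327=0.6694
k=3 load: inc=-0.016327, refl=-0.016327·0.200000=-0.0033; V=0.685714+-0.016327+-0.003265=0.6661
k=4 src: inc=-0.003265, refl=-0.003265·-0.142857=0.0005; V=0.669388+-0.003265+0.000466=0.6666
k=5 load: inc=0.000466, refl=0.000466·0.200000=0.0001; V=0.666122+0.000466+0.000093=0.6667
k=6 src: inc=0.000093, refl=0.000093·-0.142857=-0.0000; V=0.666589+0.000093+-0.000013=0.6667

0 0 source 0.5714
1 3 load 0.6857
2 6 source 0.6694
3 9 load 0.6661
4 12 source 0.6666
5 15 load 0.6667
6 18 source 0.6667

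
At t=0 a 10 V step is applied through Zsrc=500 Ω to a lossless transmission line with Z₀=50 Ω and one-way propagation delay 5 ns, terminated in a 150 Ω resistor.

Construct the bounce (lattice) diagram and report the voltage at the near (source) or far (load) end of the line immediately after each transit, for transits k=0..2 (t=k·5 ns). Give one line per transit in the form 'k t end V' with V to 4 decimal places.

0 0 source 0.9091
1 5 load 1.3636
2 10 source 1.7355

Γ_L=0.500000, Γ_S=0.818182; launch V₁=10·50/550=0.909091
k=0 src: V=0.9091
k=1 load: inc=0.909091, refl=0.909091·0.500000=0.4545; V=0.000000+0.909091+0.454545=1.3636
k=2 src: inc=0.454545, refl=0.454545·0.818182=0.3719; V=0.909091+0.454545+0.371901=1.7355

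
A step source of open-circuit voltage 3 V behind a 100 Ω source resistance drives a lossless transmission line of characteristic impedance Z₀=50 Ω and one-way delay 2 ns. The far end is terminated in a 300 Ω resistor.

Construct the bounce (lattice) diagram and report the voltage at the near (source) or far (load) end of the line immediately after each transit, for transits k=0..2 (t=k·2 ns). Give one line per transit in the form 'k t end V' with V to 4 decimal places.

Γ_L=0.714286, Γ_S=0.333333; launch V₁=3·50/150=1.000000
k=0 src: V=1.0000
k=1 load: inc=1.000000, refl=1.000000·0.714286=0.7143; V=0.000000+1.000000+0.714286=1.7143
k=2 src: inc=0.714286, refl=0.714286·0.333333=0.2381; V=1.000000+0.714286+0.238095=1.9524

0 0 source 1.0000
1 2 load 1.7143
2 4 source 1.9524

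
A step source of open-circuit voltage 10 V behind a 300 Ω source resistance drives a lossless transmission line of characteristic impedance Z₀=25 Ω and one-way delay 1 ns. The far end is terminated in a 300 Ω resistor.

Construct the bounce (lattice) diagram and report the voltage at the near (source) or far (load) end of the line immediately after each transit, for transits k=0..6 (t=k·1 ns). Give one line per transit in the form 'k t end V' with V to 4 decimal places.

Γ_L=0.846154, Γ_S=0.846154; launch V₁=10·25/325=0.769231
k=0 src: V=0.7692
k=1 load: inc=0.769231, refl=0.769231·0.846154=0.6509; V=0.000000+0.769231+0.650888=1.4201
k=2 src: inc=0.650888, refl=0.650888·0.846154=0.5508; V=0.769231+0.650888+0.550751=1.9709
k=3 load: inc=0.550751, refl=0.550751·0.846154=0.4660; V=1.420118+0.550751+0.466020=2.4369
k=4 src: inc=0.466020, refl=0.466020·0.846154=0.3943; V=1.970869+0.466020+0.394325=2.8312
k=5 load: inc=0.394325, refl=0.394325·0.846154=0.3337; V=2.436889+0.394325+0.333659=3.1649
k=6 src: inc=0.333659, refl=0.333659·0.846154=0.2823; V=2.831214+0.333659+0.282327=3.4472

0 0 source 0.7692
1 1 load 1.4201
2 2 source 1.9709
3 3 load 2.4369
4 4 source 2.8312
5 5 load 3.1649
6 6 source 3.4472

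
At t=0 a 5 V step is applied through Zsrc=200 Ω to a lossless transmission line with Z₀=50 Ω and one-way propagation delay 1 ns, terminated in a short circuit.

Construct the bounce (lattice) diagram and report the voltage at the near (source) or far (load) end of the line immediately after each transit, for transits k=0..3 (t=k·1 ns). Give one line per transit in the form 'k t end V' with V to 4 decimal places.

Γ_L=-1.000000, Γ_S=0.600000; launch V₁=5·50/250=1.000000
k=0 src: V=1.0000
k=1 load: inc=1.000000, refl=1.000000·-1.000000=-1.0000; V=0.000000+1.000000+-1.000000=0.0000
k=2 src: inc=-1.000000, refl=-1.000000·0.600000=-0.6000; V=1.000000+-1.000000+-0.600000=-0.6000
k=3 load: inc=-0.600000, refl=-0.600000·-1.000000=0.6000; V=0.000000+-0.600000+0.600000=0.0000

0 0 source 1.0000
1 1 load 0.0000
2 2 source -0.6000
3 3 load 0.0000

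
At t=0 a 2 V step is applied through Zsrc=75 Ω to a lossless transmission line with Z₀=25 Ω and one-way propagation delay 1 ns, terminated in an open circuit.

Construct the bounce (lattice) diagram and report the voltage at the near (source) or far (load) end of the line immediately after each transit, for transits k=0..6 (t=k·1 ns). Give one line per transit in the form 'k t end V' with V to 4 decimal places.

Γ_L=1.000000, Γ_S=0.500000; launch V₁=2·25/100=0.500000
k=0 src: V=0.5000
k=1 load: inc=0.500000, refl=0.500000·1.000000=0.5000; V=0.000000+0.500000+0.500000=1.0000
k=2 src: inc=0.500000, refl=0.500000·0.500000=0.2500; V=0.500000+0.500000+0.250000=1.2500
k=3 load: inc=0.250000, refl=0.250000·1.000000=0.2500; V=1.000000+0.250000+0.250000=1.5000
k=4 src: inc=0.250000, refl=0.250000·0.500000=0.1250; V=1.250000+0.250000+0.125000=1.6250
k=5 load: inc=0.125000, refl=0.125000·1.000000=0.1250; V=1.500000+0.125000+0.125000=1.7500
k=6 src: inc=0.125000, refl=0.125000·0.500000=0.0625; V=1.625000+0.125000+0.062500=1.8125

0 0 source 0.5000
1 1 load 1.0000
2 2 source 1.2500
3 3 load 1.5000
4 4 source 1.6250
5 5 load 1.7500
6 6 source 1.8125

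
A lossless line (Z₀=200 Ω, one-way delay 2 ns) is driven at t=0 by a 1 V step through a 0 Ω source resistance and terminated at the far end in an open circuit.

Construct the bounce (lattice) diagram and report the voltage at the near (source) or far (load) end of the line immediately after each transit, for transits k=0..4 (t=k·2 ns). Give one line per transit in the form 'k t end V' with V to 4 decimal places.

0 0 source 1.0000
1 2 load 2.0000
2 4 source 1.0000
3 6 load 0.0000
4 8 source 1.0000

Γ_L=1.000000, Γ_S=-1.000000; launch V₁=1·200/200=1.000000
k=0 src: V=1.0000
k=1 load: inc=1.000000, refl=1.000000·1.000000=1.0000; V=0.000000+1.000000+1.000000=2.0000
k=2 src: inc=1.000000, refl=1.000000·-1.000000=-1.0000; V=1.000000+1.000000+-1.000000=1.0000
k=3 load: inc=-1.000000, refl=-1.000000·1.000000=-1.0000; V=2.000000+-1.000000+-1.000000=0.0000
k=4 src: inc=-1.000000, refl=-1.000000·-1.000000=1.0000; V=1.000000+-1.000000+1.000000=1.0000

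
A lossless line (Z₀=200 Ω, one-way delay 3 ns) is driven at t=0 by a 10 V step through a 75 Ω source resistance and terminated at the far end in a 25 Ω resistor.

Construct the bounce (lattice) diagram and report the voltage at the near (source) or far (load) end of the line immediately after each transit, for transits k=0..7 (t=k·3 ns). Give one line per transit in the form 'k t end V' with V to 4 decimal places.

Γ_L=-0.777778, Γ_S=-0.454545; launch V₁=10·200/275=7.272727
k=0 src: V=7.2727
k=1 load: inc=7.272727, refl=7.272727·-0.777778=-5.6566; V=0.000000+7.272727+-5.656566=1.6162
k=2 src: inc=-5.656566, refl=-5.656566·-0.454545=2.5712; V=7.272727+-5.656566+2.571166=4.1873
k=3 load: inc=2.571166, refl=2.571166·-0.777778=-1.9998; V=1.616162+2.571166+-1.999796=2.1875
k=4 src: inc=-1.999796, refl=-1.999796·-0.454545=0.9090; V=4.187328+-1.999796+0.908998=3.0965
k=5 load: inc=0.908998, refl=0.908998·-0.777778=-0.7070; V=2.187532+0.908998+-0.706999=2.3895
k=6 src: inc=-0.706999, refl=-0.706999·-0.454545=0.3214; V=3.096530+-0.706999+0.321363=2.7109
k=7 load: inc=0.321363, refl=0.321363·-0.777778=-0.2499; V=2.389531+0.321363+-0.249949=2.4609

0 0 source 7.2727
1 3 load 1.6162
2 6 source 4.1873
3 9 load 2.1875
4 12 source 3.0965
5 15 load 2.3895
6 18 source 2.7109
7 21 load 2.4609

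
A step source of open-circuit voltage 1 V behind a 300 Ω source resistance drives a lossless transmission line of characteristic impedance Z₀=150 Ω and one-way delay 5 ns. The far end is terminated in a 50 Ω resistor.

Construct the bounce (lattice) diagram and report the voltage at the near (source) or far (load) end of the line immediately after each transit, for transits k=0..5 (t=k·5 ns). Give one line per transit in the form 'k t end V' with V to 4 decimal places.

Γ_L=-0.500000, Γ_S=0.333333; launch V₁=1·150/450=0.333333
k=0 src: V=0.3333
k=1 load: inc=0.333333, refl=0.333333·-0.500000=-0.1667; V=0.000000+0.333333+-0.166667=0.1667
k=2 src: inc=-0.166667, refl=-0.166667·0.333333=-0.0556; V=0.333333+-0.166667+-0.055556=0.1111
k=3 load: inc=-0.055556, refl=-0.055556·-0.500000=0.0278; V=0.166667+-0.055556+0.027778=0.1389
k=4 src: inc=0.027778, refl=0.027778·0.333333=0.0093; V=0.111111+0.027778+0.009259=0.1481
k=5 load: inc=0.009259, refl=0.009259·-0.500000=-0.0046; V=0.138889+0.009259+-0.004630=0.1435

0 0 source 0.3333
1 5 load 0.1667
2 10 source 0.1111
3 15 load 0.1389
4 20 source 0.1481
5 25 load 0.1435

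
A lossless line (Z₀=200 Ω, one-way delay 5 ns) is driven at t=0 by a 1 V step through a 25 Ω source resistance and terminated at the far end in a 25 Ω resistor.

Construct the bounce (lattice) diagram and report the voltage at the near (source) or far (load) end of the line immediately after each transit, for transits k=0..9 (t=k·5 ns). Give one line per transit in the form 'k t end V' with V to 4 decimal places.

0 0 source 0.8889
1 5 load 0.1975
2 10 source 0.7353
3 15 load 0.3170
4 20 source 0.6423
5 25 load 0.3893
6 30 source 0.5861
7 35 load 0.4330
8 40 source 0.5521
9 45 load 0.4595

Γ_L=-0.777778, Γ_S=-0.777778; launch V₁=1·200/225=0.888889
k=0 src: V=0.8889
k=1 load: inc=0.888889, refl=0.888889·-0.777778=-0.6914; V=0.000000+0.888889+-0.691358=0.1975
k=2 src: inc=-0.691358, refl=-0.691358·-0.777778=0.5377; V=0.888889+-0.691358+0.537723=0.7353
k=3 load: inc=0.537723, refl=0.537723·-0.777778=-0.4182; V=0.197531+0.537723+-0.418229=0.3170
k=4 src: inc=-0.418229, refl=-0.418229·-0.777778=0.3253; V=0.735254+-0.418229+0.325289=0.6423
k=5 load: inc=0.325289, refl=0.325289·-0.777778=-0.2530; V=0.317025+0.325289+-0.253003=0.3893
k=6 src: inc=-0.253003, refl=-0.253003·-0.777778=0.1968; V=0.642314+-0.253003+0.196780=0.5861
k=7 load: inc=0.196780, refl=0.196780·-0.777778=-0.1531; V=0.389311+0.196780+-0.153051=0.4330
k=8 src: inc=-0.153051, refl=-0.153051·-0.777778=0.1190; V=0.586091+-0.153051+0.119040=0.5521
k=9 load: inc=0.119040, refl=0.119040·-0.777778=-0.0926; V=0.433040+0.119040+-0.092586=0.4595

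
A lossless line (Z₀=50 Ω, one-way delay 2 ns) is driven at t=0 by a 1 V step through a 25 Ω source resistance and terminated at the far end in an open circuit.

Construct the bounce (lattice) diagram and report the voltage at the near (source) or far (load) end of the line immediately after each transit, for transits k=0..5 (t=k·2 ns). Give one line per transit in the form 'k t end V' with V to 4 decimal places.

0 0 source 0.6667
1 2 load 1.3333
2 4 source 1.1111
3 6 load 0.8889
4 8 source 0.9630
5 10 load 1.0370

Γ_L=1.000000, Γ_S=-0.333333; launch V₁=1·50/75=0.666667
k=0 src: V=0.6667
k=1 load: inc=0.666667, refl=0.666667·1.000000=0.6667; V=0.000000+0.666667+0.666667=1.3333
k=2 src: inc=0.666667, refl=0.666667·-0.333333=-0.2222; V=0.666667+0.666667+-0.222222=1.1111
k=3 load: inc=-0.222222, refl=-0.222222·1.000000=-0.2222; V=1.333333+-0.222222+-0.222222=0.8889
k=4 src: inc=-0.222222, refl=-0.222222·-0.333333=0.0741; V=1.111111+-0.222222+0.074074=0.9630
k=5 load: inc=0.074074, refl=0.074074·1.000000=0.0741; V=0.888889+0.074074+0.074074=1.0370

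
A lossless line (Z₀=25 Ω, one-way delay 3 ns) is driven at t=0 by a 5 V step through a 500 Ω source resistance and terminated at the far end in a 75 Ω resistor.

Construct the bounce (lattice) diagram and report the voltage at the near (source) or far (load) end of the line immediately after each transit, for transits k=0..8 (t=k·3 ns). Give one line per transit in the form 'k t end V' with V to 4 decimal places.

Γ_L=0.500000, Γ_S=0.904762; launch V₁=5·25/525=0.238095
k=0 src: V=0.2381
k=1 load: inc=0.238095, refl=0.238095·0.500000=0.1190; V=0.000000+0.238095+0.119048=0.3571
k=2 src: inc=0.119048, refl=0.119048·0.904762=0.1077; V=0.238095+0.119048+0.107710=0.4649
k=3 load: inc=0.107710, refl=0.107710·0.500000=0.0539; V=0.357143+0.107710+0.053855=0.5187
k=4 src: inc=0.053855, refl=0.053855·0.904762=0.0487; V=0.464853+0.053855+0.048726=0.5674
k=5 load: inc=0.048726, refl=0.048726·0.500000=0.0244; V=0.518707+0.048726+0.024363=0.5918
k=6 src: inc=0.024363, refl=0.024363·0.904762=0.0220; V=0.567433+0.024363+0.022043=0.6138
k=7 load: inc=0.022043, refl=0.022043·0.500000=0.0110; V=0.591796+0.022043+0.011021=0.6249
k=8 src: inc=0.011021, refl=0.011021·0.904762=0.0100; V=0.613839+0.011021+0.009972=0.6348

0 0 source 0.2381
1 3 load 0.3571
2 6 source 0.4649
3 9 load 0.5187
4 12 source 0.5674
5 15 load 0.5918
6 18 source 0.6138
7 21 load 0.6249
8 24 source 0.6348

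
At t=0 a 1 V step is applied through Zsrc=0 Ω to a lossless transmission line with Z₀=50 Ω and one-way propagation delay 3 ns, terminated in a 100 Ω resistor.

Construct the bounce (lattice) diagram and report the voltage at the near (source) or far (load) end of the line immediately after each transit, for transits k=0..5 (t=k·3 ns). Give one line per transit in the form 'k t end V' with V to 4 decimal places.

Γ_L=0.333333, Γ_S=-1.000000; launch V₁=1·50/50=1.000000
k=0 src: V=1.0000
k=1 load: inc=1.000000, refl=1.000000·0.333333=0.3333; V=0.000000+1.000000+0.333333=1.3333
k=2 src: inc=0.333333, refl=0.333333·-1.000000=-0.3333; V=1.000000+0.333333+-0.333333=1.0000
k=3 load: inc=-0.333333, refl=-0.333333·0.333333=-0.1111; V=1.333333+-0.333333+-0.111111=0.8889
k=4 src: inc=-0.111111, refl=-0.111111·-1.000000=0.1111; V=1.000000+-0.111111+0.111111=1.0000
k=5 load: inc=0.111111, refl=0.111111·0.333333=0.0370; V=0.888889+0.111111+0.037037=1.0370

0 0 source 1.0000
1 3 load 1.3333
2 6 source 1.0000
3 9 load 0.8889
4 12 source 1.0000
5 15 load 1.0370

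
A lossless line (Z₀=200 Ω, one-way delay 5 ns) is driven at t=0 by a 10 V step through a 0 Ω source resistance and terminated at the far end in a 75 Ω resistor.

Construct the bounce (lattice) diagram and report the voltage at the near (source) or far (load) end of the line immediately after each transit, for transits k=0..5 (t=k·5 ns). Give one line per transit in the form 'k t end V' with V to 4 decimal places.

Γ_L=-0.454545, Γ_S=-1.000000; launch V₁=10·200/200=10.000000
k=0 src: V=10.0000
k=1 load: inc=10.000000, refl=10.000000·-0.454545=-4.5455; V=0.000000+10.000000+-4.545455=5.4545
k=2 src: inc=-4.545455, refl=-4.545455·-1.000000=4.5455; V=10.000000+-4.545455+4.545455=10.0000
k=3 load: inc=4.545455, refl=4.545455·-0.454545=-2.0661; V=5.454545+4.545455+-2.066116=7.9339
k=4 src: inc=-2.066116, refl=-2.066116·-1.000000=2.0661; V=10.000000+-2.066116+2.066116=10.0000
k=5 load: inc=2.066116, refl=2.066116·-0.454545=-0.9391; V=7.933884+2.066116+-0.939144=9.0609

0 0 source 10.0000
1 5 load 5.4545
2 10 source 10.0000
3 15 load 7.9339
4 20 source 10.0000
5 25 load 9.0609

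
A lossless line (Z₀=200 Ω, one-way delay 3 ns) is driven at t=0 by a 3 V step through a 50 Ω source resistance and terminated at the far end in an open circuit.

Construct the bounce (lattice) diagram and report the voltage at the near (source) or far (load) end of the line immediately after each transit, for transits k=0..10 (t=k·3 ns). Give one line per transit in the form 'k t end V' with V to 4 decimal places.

Γ_L=1.000000, Γ_S=-0.600000; launch V₁=3·200/250=2.400000
k=0 src: V=2.4000
k=1 load: inc=2.400000, refl=2.400000·1.000000=2.4000; V=0.000000+2.400000+2.400000=4.8000
k=2 src: inc=2.400000, refl=2.400000·-0.600000=-1.4400; V=2.400000+2.400000+-1.440000=3.3600
k=3 load: inc=-1.440000, refl=-1.440000·1.000000=-1.4400; V=4.800000+-1.440000+-1.440000=1.9200
k=4 src: inc=-1.440000, refl=-1.440000·-0.600000=0.8640; V=3.360000+-1.440000+0.864000=2.7840
k=5 load: inc=0.864000, refl=0.864000·1.000000=0.8640; V=1.920000+0.864000+0.864000=3.6480
k=6 src: inc=0.864000, refl=0.864000·-0.600000=-0.5184; V=2.784000+0.864000+-0.518400=3.1296
k=7 load: inc=-0.518400, refl=-0.518400·1.000000=-0.5184; V=3.648000+-0.518400+-0.518400=2.6112
k=8 src: inc=-0.518400, refl=-0.518400·-0.600000=0.3110; V=3.129600+-0.518400+0.311040=2.9222
k=9 load: inc=0.311040, refl=0.311040·1.000000=0.3110; V=2.611200+0.311040+0.311040=3.2333
k=10 src: inc=0.311040, refl=0.311040·-0.600000=-0.1866; V=2.922240+0.311040+-0.186624=3.0467

0 0 source 2.4000
1 3 load 4.8000
2 6 source 3.3600
3 9 load 1.9200
4 12 source 2.7840
5 15 load 3.6480
6 18 source 3.1296
7 21 load 2.6112
8 24 source 2.9222
9 27 load 3.2333
10 30 source 3.0467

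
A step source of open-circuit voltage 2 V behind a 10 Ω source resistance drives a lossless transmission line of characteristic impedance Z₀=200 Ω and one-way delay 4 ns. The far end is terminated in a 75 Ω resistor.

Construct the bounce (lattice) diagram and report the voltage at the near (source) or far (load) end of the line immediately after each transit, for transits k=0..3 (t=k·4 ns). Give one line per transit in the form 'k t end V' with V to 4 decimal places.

Γ_L=-0.454545, Γ_S=-0.904762; launch V₁=2·200/210=1.904762
k=0 src: V=1.9048
k=1 load: inc=1.904762, refl=1.904762·-0.454545=-0.8658; V=0.000000+1.904762+-0.865801=1.0390
k=2 src: inc=-0.865801, refl=-0.865801·-0.904762=0.7833; V=1.904762+-0.865801+0.783344=1.8223
k=3 load: inc=0.783344, refl=0.783344·-0.454545=-0.3561; V=1.038961+0.783344+-0.356065=1.4662

0 0 source 1.9048
1 4 load 1.0390
2 8 source 1.8223
3 12 load 1.4662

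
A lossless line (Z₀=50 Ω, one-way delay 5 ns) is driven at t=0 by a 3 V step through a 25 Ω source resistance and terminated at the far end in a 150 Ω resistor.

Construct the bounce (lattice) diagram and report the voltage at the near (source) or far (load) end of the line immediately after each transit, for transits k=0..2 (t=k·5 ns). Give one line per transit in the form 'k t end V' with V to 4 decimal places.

Γ_L=0.500000, Γ_S=-0.333333; launch V₁=3·50/75=2.000000
k=0 src: V=2.0000
k=1 load: inc=2.000000, refl=2.000000·0.500000=1.0000; V=0.000000+2.000000+1.000000=3.0000
k=2 src: inc=1.000000, refl=1.000000·-0.333333=-0.3333; V=2.000000+1.000000+-0.333333=2.6667

0 0 source 2.0000
1 5 load 3.0000
2 10 source 2.6667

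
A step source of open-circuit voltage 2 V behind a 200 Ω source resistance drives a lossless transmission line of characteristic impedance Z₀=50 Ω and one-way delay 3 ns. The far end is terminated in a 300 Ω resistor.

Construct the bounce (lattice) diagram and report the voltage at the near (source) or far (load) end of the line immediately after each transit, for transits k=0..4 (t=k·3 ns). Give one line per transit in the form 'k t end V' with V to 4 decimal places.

0 0 source 0.4000
1 3 load 0.6857
2 6 source 0.8571
3 9 load 0.9796
4 12 source 1.0531

Γ_L=0.714286, Γ_S=0.600000; launch V₁=2·50/250=0.400000
k=0 src: V=0.4000
k=1 load: inc=0.400000, refl=0.400000·0.714286=0.2857; V=0.000000+0.400000+0.285714=0.6857
k=2 src: inc=0.285714, refl=0.285714·0.600000=0.1714; V=0.400000+0.285714+0.171429=0.8571
k=3 load: inc=0.171429, refl=0.171429·0.714286=0.1224; V=0.685714+0.171429+0.122449=0.9796
k=4 src: inc=0.122449, refl=0.122449·0.600000=0.0735; V=0.857143+0.122449+0.073469=1.0531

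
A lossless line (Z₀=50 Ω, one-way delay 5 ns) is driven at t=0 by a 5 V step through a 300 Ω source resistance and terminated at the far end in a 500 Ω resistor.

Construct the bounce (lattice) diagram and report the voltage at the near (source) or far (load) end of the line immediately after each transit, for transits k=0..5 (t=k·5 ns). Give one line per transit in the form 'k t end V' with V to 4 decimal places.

0 0 source 0.7143
1 5 load 1.2987
2 10 source 1.7161
3 15 load 2.0577
4 20 source 2.3016
5 25 load 2.5012

Γ_L=0.818182, Γ_S=0.714286; launch V₁=5·50/350=0.714286
k=0 src: V=0.7143
k=1 load: inc=0.714286, refl=0.714286·0.818182=0.5844; V=0.000000+0.714286+0.584416=1.2987
k=2 src: inc=0.584416, refl=0.584416·0.714286=0.4174; V=0.714286+0.584416+0.417440=1.7161
k=3 load: inc=0.417440, refl=0.417440·0.818182=0.3415; V=1.298701+0.417440+0.341542=2.0577
k=4 src: inc=0.341542, refl=0.341542·0.714286=0.2440; V=1.716141+0.341542+0.243958=2.3016
k=5 load: inc=0.243958, refl=0.243958·0.818182=0.1996; V=2.057683+0.243958+0.199602=2.5012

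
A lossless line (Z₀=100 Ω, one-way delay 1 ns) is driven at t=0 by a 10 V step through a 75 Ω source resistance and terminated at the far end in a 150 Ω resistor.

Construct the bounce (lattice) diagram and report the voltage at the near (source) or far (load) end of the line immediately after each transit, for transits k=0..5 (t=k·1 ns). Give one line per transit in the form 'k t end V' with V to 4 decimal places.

Γ_L=0.200000, Γ_S=-0.142857; launch V₁=10·100/175=5.714286
k=0 src: V=5.7143
k=1 load: inc=5.714286, refl=5.714286·0.200000=1.1429; V=0.000000+5.714286+1.142857=6.8571
k=2 src: inc=1.142857, refl=1.142857·-0.142857=-0.1633; V=5.714286+1.142857+-0.163265=6.6939
k=3 load: inc=-0.163265, refl=-0.163265·0.200000=-0.0327; V=6.857143+-0.163265+-0.032653=6.6612
k=4 src: inc=-0.032653, refl=-0.032653·-0.142857=0.0047; V=6.693878+-0.032653+0.004665=6.6659
k=5 load: inc=0.004665, refl=0.004665·0.200000=0.0009; V=6.661224+0.004665+0.000933=6.6668

0 0 source 5.7143
1 1 load 6.8571
2 2 source 6.6939
3 3 load 6.6612
4 4 source 6.6659
5 5 load 6.6668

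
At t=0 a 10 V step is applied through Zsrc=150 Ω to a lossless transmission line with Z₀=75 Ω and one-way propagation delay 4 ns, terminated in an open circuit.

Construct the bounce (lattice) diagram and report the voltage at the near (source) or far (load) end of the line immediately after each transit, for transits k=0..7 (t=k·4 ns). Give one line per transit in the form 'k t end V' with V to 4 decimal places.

0 0 source 3.3333
1 4 load 6.6667
2 8 source 7.7778
3 12 load 8.8889
4 16 source 9.2593
5 20 load 9.6296
6 24 source 9.7531
7 28 load 9.8765

Γ_L=1.000000, Γ_S=0.333333; launch V₁=10·75/225=3.333333
k=0 src: V=3.3333
k=1 load: inc=3.333333, refl=3.333333·1.000000=3.3333; V=0.000000+3.333333+3.333333=6.6667
k=2 src: inc=3.333333, refl=3.333333·0.333333=1.1111; V=3.333333+3.333333+1.111111=7.7778
k=3 load: inc=1.111111, refl=1.111111·1.000000=1.1111; V=6.666667+1.111111+1.111111=8.8889
k=4 src: inc=1.111111, refl=1.111111·0.333333=0.3704; V=7.777778+1.111111+0.370370=9.2593
k=5 load: inc=0.370370, refl=0.370370·1.000000=0.3704; V=8.888889+0.370370+0.370370=9.6296
k=6 src: inc=0.370370, refl=0.370370·0.333333=0.1235; V=9.259259+0.370370+0.123457=9.7531
k=7 load: inc=0.123457, refl=0.123457·1.000000=0.1235; V=9.629630+0.123457+0.123457=9.8765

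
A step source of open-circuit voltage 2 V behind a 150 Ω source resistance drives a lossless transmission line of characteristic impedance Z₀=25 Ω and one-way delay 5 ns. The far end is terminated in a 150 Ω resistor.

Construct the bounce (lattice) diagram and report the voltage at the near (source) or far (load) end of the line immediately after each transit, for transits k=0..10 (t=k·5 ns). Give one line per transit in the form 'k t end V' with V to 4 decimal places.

Γ_L=0.714286, Γ_S=0.714286; launch V₁=2·25/175=0.285714
k=0 src: V=0.2857
k=1 load: inc=0.285714, refl=0.285714·0.714286=0.2041; V=0.000000+0.285714+0.204082=0.4898
k=2 src: inc=0.204082, refl=0.204082·0.714286=0.1458; V=0.285714+0.204082+0.145773=0.6356
k=3 load: inc=0.145773, refl=0.145773·0.714286=0.1041; V=0.489796+0.145773+0.104123=0.7397
k=4 src: inc=0.104123, refl=0.104123·0.714286=0.0744; V=0.635569+0.104123+0.074374=0.8141
k=5 load: inc=0.074374, refl=0.074374·0.714286=0.0531; V=0.739692+0.074374+0.053124=0.8672
k=6 src: inc=0.053124, refl=0.053124·0.714286=0.0379; V=0.814066+0.053124+0.037946=0.9051
k=7 load: inc=0.037946, refl=0.037946·0.714286=0.0271; V=0.867190+0.037946+0.027104=0.9322
k=8 src: inc=0.027104, refl=0.027104·0.714286=0.0194; V=0.905135+0.027104+0.019360=0.9516
k=9 load: inc=0.019360, refl=0.019360·0.714286=0.0138; V=0.932240+0.019360+0.013829=0.9654
k=10 src: inc=0.013829, refl=0.013829·0.714286=0.0099; V=0.951600+0.013829+0.009878=0.9753

0 0 source 0.2857
1 5 load 0.4898
2 10 source 0.6356
3 15 load 0.7397
4 20 source 0.8141
5 25 load 0.8672
6 30 source 0.9051
7 35 load 0.9322
8 40 source 0.9516
9 45 load 0.9654
10 50 source 0.9753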